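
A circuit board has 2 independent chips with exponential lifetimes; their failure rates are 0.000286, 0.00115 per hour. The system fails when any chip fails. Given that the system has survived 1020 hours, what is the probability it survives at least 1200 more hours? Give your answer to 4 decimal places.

Time to first failure ~ Exp(Σλ) with Σλ = 0.001436.
By memorylessness, P(T > 1020+1200 | T > 1020) = P(T > 1200) = e^(−0.001436·1200) ≈ 0.1785.

0.1785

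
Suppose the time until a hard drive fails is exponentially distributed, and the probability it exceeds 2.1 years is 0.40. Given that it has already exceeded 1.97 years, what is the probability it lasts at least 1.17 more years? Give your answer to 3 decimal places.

From e^(−λ·2.1) = 0.40, λ = −ln(0.40)/2.1 = 0.436329.
Memoryless: P(X > 1.97+1.17 | X > 1.97) = P(X > 1.17) = e^(−0.436329·1.17) ≈ 0.600.

0.600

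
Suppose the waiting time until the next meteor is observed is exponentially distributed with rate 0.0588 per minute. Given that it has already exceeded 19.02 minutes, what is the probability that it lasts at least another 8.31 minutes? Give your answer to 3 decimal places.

0.613

P(X > s+t | X > s) = e^(−λ(s+t))/e^(−λs) = e^(−λt), independent of s = 19.02.
P(X > 8.31) = e^(−0.48863) ≈ 0.613.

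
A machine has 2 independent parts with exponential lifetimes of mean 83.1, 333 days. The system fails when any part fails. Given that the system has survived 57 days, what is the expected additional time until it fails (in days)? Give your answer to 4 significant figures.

66.50

First-failure rate Σλ = 1/83.1 + 1/333 = 0.0150367.
By memorylessness the expected residual is 1/Σλ = 66.504 days, regardless of the 57 already elapsed.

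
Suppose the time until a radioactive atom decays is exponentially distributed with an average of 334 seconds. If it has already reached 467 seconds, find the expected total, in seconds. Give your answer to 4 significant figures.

801.0

The rate is λ = 1/334 = 0.00299401 per second.
By memorylessness, E[X | X > 467] = 467 + 1/λ = 467 + 334 = 801 seconds.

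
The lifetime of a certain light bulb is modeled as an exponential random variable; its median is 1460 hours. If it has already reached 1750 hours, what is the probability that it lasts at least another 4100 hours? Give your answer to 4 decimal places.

0.1428

For an exponential, median = ln(2)/λ, so λ = ln 2 / 1460 = 0.000474758 per hour.
P(X > s+t | X > s) = e^(−λ(s+t))/e^(−λs) = e^(−λt), independent of s = 1750.
P(X > 4100) = e^(−1.9465) ≈ 0.1428.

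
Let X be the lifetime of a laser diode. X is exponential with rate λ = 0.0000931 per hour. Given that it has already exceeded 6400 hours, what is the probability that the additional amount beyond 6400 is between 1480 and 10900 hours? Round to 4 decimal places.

Memoryless: the residual past 6400 is again Exp(λ).
P(1480 < residual < 10900) = e^(−λ·1480) − e^(−λ·10900) = 0.87128 − 0.36248 ≈ 0.5088.

0.5088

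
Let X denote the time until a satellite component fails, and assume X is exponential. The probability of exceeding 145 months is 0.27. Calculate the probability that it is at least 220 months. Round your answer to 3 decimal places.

e^(−λ·145) = 0.27 ⇒ λ = −ln(0.27)/145 = 0.00902988.
P(X > 220) = e^(−0.00902988·220) = e^(−1.9866) ≈ 0.137.

0.137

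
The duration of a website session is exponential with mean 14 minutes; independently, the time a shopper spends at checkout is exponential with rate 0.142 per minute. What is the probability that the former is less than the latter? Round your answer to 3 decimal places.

0.335

λ_1 = 1/14 = 0.0714286, λ_2 = 0.142.
For independent exponentials, P(the former < the latter) = λ_1/(λ_1+λ_2) = 0.0714286/0.213429 ≈ 0.335.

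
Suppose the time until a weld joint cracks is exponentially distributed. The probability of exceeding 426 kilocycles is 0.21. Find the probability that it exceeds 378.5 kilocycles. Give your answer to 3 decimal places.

0.250

e^(−λ·426) = 0.21 ⇒ λ = −ln(0.21)/426 = 0.00366349.
P(X > 378.5) = e^(−0.00366349·378.5) = e^(−1.3866) ≈ 0.250.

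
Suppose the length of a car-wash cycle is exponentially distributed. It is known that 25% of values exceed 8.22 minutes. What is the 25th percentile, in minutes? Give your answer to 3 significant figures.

e^(−λ·8.22) = 0.25 ⇒ λ = −ln(0.25)/8.22 = 0.168649.
25th percentile: 1 − e^(−λt) = 0.25, t = −ln(0.75)/λ = 1.7058 minutes.

1.71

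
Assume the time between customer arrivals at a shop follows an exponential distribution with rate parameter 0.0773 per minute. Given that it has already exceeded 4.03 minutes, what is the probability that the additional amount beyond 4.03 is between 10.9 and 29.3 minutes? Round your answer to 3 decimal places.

0.327

Memoryless: the residual past 4.03 is again Exp(λ).
P(10.9 < residual < 29.3) = e^(−λ·10.9) − e^(−λ·29.3) = 0.43060 − 0.10384 ≈ 0.327.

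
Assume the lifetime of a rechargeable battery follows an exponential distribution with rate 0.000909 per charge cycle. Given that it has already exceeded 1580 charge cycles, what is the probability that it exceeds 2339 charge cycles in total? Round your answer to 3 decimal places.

By the memoryless property, P(X > 1580+759 | X > 1580) = P(X > 759).
P(X > 759) = e^(−0.68993) ≈ 0.502.

0.502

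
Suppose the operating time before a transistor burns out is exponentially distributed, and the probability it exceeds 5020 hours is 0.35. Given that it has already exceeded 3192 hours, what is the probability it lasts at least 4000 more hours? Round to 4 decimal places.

From e^(−λ·5020) = 0.35, λ = −ln(0.35)/5020 = 0.000209128.
Memoryless: P(X > 3192+4000 | X > 3192) = P(X > 4000) = e^(−0.000209128·4000) ≈ 0.4332.

0.4332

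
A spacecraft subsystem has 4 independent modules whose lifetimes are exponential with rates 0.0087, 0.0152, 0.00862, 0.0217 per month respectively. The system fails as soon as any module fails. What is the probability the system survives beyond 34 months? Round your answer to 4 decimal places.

0.1583

The time to first failure is exponential with rate Σλ = 0.0087 + 0.0152 + 0.00862 + 0.0217 = 0.05422.
P(min > 34) = e^(−0.05422·34) = e^(−1.8435) ≈ 0.1583.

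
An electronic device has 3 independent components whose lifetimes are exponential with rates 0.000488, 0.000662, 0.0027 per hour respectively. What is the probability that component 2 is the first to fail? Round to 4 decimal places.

0.1719

The time to first failure is exponential with rate Σλ = 0.000488 + 0.000662 + 0.0027 = 0.00385.
P(component 2 first) = λ_2/Σλ = 0.000662/0.00385 ≈ 0.1719.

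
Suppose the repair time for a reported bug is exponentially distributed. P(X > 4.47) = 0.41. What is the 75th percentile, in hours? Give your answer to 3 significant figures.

6.95

e^(−λ·4.47) = 0.41 ⇒ λ = −ln(0.41)/4.47 = 0.199463.
75th percentile: 1 − e^(−λt) = 0.75, t = −ln(0.25)/λ = 6.95014 hours.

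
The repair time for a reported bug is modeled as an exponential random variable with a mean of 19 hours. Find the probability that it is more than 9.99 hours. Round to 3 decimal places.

The rate is λ = 1/19 = 0.0526316 per hour.
P(X > 9.99) = e^(−λ·9.99) = e^(−0.52579) ≈ 0.591.

0.591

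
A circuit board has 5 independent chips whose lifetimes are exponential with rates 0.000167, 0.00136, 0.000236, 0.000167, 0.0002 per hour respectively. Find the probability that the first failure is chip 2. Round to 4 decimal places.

0.6385

The time to first failure is exponential with rate Σλ = 0.000167 + 0.00136 + 0.000236 + 0.000167 + 0.0002 = 0.00213.
P(chip 2 first) = λ_2/Σλ = 0.00136/0.00213 ≈ 0.6385.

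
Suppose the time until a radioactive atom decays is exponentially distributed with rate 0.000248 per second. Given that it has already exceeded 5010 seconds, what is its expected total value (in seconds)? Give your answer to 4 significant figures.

By memorylessness, E[X | X > 5010] = 5010 + 1/λ = 5010 + 4032.26 = 9042.26 seconds.

9042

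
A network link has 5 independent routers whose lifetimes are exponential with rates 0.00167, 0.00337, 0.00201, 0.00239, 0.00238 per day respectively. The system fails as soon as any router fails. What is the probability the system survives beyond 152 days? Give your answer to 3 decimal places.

0.166

The time to first failure is exponential with rate Σλ = 0.00167 + 0.00337 + 0.00201 + 0.00239 + 0.00238 = 0.01182.
P(min > 152) = e^(−0.01182·152) = e^(−1.7966) ≈ 0.166.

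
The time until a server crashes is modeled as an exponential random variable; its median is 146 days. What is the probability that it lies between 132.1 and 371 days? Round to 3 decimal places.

0.362

For an exponential, median = ln(2)/λ, so λ = ln 2 / 146 = 0.00474758 per day.
P(132.1 < X < 371) = e^(−λ·132.1) − e^(−λ·371) = 0.53411 − 0.17181 ≈ 0.362.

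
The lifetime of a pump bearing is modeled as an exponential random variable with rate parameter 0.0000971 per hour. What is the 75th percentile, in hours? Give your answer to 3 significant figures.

14300

Set 1 − e^(−λt) = 0.75, so t = −ln(0.25)/λ = 1.3863/0.0000971 ≈ 14277 hours.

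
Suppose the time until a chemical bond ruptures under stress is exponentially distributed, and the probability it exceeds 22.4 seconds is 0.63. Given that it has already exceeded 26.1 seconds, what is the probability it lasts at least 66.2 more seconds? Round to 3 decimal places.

0.255

From e^(−λ·22.4) = 0.63, λ = −ln(0.63)/22.4 = 0.0206266.
Memoryless: P(X > 26.1+66.2 | X > 26.1) = P(X > 66.2) = e^(−0.0206266·66.2) ≈ 0.255.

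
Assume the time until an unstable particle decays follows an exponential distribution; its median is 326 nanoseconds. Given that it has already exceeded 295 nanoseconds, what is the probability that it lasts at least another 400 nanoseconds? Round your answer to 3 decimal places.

For an exponential, median = ln(2)/λ, so λ = ln 2 / 326 = 0.00212622 per nanosecond.
P(X > s+t | X > s) = e^(−λ(s+t))/e^(−λs) = e^(−λt), independent of s = 295.
P(X > 400) = e^(−0.85049) ≈ 0.427.

0.427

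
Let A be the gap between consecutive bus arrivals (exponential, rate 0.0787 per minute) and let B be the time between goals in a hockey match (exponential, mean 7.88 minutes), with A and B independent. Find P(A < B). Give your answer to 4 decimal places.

0.3828

λ_1 = 0.0787, λ_2 = 1/7.88 = 0.126904.
For independent exponentials, P(A < B) = λ_1/(λ_1+λ_2) = 0.0787/0.205604 ≈ 0.3828.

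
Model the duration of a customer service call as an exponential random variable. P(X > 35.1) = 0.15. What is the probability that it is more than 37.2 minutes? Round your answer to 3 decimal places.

0.134

e^(−λ·35.1) = 0.15 ⇒ λ = −ln(0.15)/35.1 = 0.054049.
P(X > 37.2) = e^(−0.054049·37.2) = e^(−2.0106) ≈ 0.134.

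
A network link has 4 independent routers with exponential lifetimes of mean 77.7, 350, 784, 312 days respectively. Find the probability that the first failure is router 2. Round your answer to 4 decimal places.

Rates: λ_i = 1/mean_i → 0.01287, 0.00285714, 0.00127551, 0.00320513; Σλ = 0.0202078.
P(router 2 first) = λ_2/Σλ = 0.00285714/0.0202078 ≈ 0.1414.

0.1414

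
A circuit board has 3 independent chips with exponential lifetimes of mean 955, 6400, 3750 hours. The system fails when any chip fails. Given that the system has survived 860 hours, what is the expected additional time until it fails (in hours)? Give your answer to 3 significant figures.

First-failure rate Σλ = 1/955 + 1/6400 + 1/3750 = 0.00147004.
By memorylessness the expected residual is 1/Σλ = 680.255 hours, regardless of the 860 already elapsed.

680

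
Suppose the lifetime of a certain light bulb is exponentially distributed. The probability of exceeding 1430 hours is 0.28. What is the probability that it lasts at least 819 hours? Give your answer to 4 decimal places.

0.4824

e^(−λ·1430) = 0.28 ⇒ λ = −ln(0.28)/1430 = 0.000890186.
P(X > 819) = e^(−0.000890186·819) = e^(−0.72906) ≈ 0.4824.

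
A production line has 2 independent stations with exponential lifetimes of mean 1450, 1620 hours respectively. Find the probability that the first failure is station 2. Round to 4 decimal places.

Rates: λ_i = 1/mean_i → 0.000689655, 0.000617284; Σλ = 0.00130694.
P(station 2 first) = λ_2/Σλ = 0.000617284/0.00130694 ≈ 0.4723.

0.4723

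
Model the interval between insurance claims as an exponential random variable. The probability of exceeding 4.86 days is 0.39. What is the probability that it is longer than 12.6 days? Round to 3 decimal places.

e^(−λ·4.86) = 0.39 ⇒ λ = −ln(0.39)/4.86 = 0.193747.
P(X > 12.6) = e^(−0.193747·12.6) = e^(−2.4412) ≈ 0.087.

0.087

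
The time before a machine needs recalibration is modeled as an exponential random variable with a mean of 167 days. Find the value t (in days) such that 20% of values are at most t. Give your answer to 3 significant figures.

37.3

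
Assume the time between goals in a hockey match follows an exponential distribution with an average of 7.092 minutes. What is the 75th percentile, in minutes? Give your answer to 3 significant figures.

The rate is λ = 1/7.092 = 0.141004 per minute.
Set 1 − e^(−λt) = 0.75, so t = −ln(0.25)/λ = 1.3863/0.141004 ≈ 9.8316 minutes.

9.83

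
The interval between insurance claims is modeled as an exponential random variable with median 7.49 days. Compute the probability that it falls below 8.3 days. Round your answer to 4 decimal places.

0.5361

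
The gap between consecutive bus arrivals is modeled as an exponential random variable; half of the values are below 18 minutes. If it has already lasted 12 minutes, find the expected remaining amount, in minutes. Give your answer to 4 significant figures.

For an exponential, median = ln(2)/λ, so λ = ln 2 / 18 = 0.0385082 per minute.
By memorylessness, the remaining amount past any threshold is again Exp(λ) with mean 1/λ = 25.9685 minutes.

25.97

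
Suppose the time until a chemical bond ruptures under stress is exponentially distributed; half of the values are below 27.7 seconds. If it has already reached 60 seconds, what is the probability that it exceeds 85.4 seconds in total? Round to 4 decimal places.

For an exponential, median = ln(2)/λ, so λ = ln 2 / 27.7 = 0.0250234 per second.
By the memoryless property, P(X > 60+25.4 | X > 60) = P(X > 25.4).
P(X > 25.4) = e^(−0.63559) ≈ 0.5296.

0.5296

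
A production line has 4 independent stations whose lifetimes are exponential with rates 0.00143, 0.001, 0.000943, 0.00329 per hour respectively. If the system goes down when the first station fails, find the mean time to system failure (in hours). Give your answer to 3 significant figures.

The time to first failure is exponential with rate Σλ = 0.00143 + 0.001 + 0.000943 + 0.00329 = 0.006663.
E[min] = 1/Σλ = 1/0.006663 = 150.083 hours.

150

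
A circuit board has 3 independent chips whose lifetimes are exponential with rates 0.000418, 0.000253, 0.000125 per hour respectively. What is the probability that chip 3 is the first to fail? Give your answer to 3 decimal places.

The time to first failure is exponential with rate Σλ = 0.000418 + 0.000253 + 0.000125 = 0.000796.
P(chip 3 first) = λ_3/Σλ = 0.000125/0.000796 ≈ 0.157.

0.157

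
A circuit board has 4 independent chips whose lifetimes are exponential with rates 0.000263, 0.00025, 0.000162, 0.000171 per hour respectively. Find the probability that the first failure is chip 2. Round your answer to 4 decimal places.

The time to first failure is exponential with rate Σλ = 0.000263 + 0.00025 + 0.000162 + 0.000171 = 0.000846.
P(chip 2 first) = λ_2/Σλ = 0.00025/0.000846 ≈ 0.2955.

0.2955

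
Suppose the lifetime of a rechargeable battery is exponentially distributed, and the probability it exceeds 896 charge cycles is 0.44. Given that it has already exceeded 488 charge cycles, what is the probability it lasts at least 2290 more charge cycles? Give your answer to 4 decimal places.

From e^(−λ·896) = 0.44, λ = −ln(0.44)/896 = 0.000916273.
Memoryless: P(X > 488+2290 | X > 488) = P(X > 2290) = e^(−0.000916273·2290) ≈ 0.1227.

0.1227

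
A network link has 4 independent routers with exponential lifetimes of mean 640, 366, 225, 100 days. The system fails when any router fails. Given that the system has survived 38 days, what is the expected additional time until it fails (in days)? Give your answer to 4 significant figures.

53.36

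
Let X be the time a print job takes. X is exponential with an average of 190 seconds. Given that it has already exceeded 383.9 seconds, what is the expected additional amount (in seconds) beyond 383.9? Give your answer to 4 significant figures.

190.0

The rate is λ = 1/190 = 0.00526316 per second.
By memorylessness, the remaining amount past any threshold is again Exp(λ) with mean 1/λ = 190 seconds.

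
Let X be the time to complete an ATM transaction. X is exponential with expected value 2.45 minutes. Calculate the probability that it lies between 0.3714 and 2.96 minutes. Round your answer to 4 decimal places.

The rate is λ = 1/2.45 = 0.408163 per minute.
P(0.3714 < X < 2.96) = e^(−λ·0.3714) − e^(−λ·2.96) = 0.85934 − 0.29875 ≈ 0.5606.

0.5606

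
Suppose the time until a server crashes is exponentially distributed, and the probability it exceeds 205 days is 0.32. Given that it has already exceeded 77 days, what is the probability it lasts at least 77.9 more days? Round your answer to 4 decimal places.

From e^(−λ·205) = 0.32, λ = −ln(0.32)/205 = 0.00555822.
Memoryless: P(X > 77+77.9 | X > 77) = P(X > 77.9) = e^(−0.00555822·77.9) ≈ 0.6486.

0.6486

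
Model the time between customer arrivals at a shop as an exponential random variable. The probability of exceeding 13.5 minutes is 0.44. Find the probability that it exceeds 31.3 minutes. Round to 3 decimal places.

0.149

e^(−λ·13.5) = 0.44 ⇒ λ = −ln(0.44)/13.5 = 0.0608134.
P(X > 31.3) = e^(−0.0608134·31.3) = e^(−1.9035) ≈ 0.149.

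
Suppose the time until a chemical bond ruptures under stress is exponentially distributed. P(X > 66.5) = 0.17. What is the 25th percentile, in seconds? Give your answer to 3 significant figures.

10.8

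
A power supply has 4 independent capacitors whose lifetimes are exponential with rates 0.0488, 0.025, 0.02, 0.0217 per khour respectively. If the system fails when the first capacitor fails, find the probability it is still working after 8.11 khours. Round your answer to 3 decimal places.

The time to first failure is exponential with rate Σλ = 0.0488 + 0.025 + 0.02 + 0.0217 = 0.1155.
P(min > 8.11) = e^(−0.1155·8.11) = e^(−0.93671) ≈ 0.392.

0.392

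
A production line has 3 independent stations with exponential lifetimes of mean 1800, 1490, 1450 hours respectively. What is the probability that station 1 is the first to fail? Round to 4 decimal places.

Rates: λ_i = 1/mean_i → 0.000555556, 0.000671141, 0.000689655; Σλ = 0.00191635.
P(station 1 first) = λ_1/Σλ = 0.000555556/0.00191635 ≈ 0.2899.

0.2899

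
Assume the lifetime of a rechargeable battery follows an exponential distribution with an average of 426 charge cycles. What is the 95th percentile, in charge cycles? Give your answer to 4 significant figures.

1276

The rate is λ = 1/426 = 0.00234742 per charge cycle.
Set 1 − e^(−λt) = 0.95, so t = −ln(0.05)/λ = 2.9957/0.00234742 ≈ 1276.18 charge cycles.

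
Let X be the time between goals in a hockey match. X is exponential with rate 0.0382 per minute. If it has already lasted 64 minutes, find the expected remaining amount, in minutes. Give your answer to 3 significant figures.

26.2

By memorylessness, the remaining amount past any threshold is again Exp(λ) with mean 1/λ = 26.178 minutes.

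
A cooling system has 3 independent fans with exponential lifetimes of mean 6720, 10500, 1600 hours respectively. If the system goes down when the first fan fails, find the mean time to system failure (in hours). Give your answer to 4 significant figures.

1151

The first failure time is exponential with rate Σλ_i = 1/6720 + 1/10500 + 1/1600 = 0.000869048 per hour.
E[min] = 1/Σλ = 1/0.000869048 = 1150.68 hours.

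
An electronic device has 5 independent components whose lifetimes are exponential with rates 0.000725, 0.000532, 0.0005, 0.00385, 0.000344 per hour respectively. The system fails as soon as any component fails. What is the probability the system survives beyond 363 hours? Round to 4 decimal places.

0.1153

The time to first failure is exponential with rate Σλ = 0.000725 + 0.000532 + 0.0005 + 0.00385 + 0.000344 = 0.005951.
P(min > 363) = e^(−0.005951·363) = e^(−2.1602) ≈ 0.1153.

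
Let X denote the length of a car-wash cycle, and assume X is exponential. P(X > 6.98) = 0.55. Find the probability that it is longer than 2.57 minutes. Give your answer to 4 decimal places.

e^(−λ·6.98) = 0.55 ⇒ λ = −ln(0.55)/6.98 = 0.08565.
P(X > 2.57) = e^(−0.08565·2.57) = e^(−0.22012) ≈ 0.8024.

0.8024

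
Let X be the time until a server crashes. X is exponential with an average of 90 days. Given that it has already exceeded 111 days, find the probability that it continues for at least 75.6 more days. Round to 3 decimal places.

The rate is λ = 1/90 = 0.0111111 per day.
The exponential is memoryless, so the remaining time is again Exp(λ): the condition X > 111 is irrelevant.
P(X > 75.6) = e^(−0.84) ≈ 0.432.

0.432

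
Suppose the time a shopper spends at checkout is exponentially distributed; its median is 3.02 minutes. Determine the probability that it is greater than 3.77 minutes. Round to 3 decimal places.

For an exponential, median = ln(2)/λ, so λ = ln 2 / 3.02 = 0.229519 per minute.
P(X > 3.77) = e^(−λ·3.77) = e^(−0.86529) ≈ 0.421.

0.421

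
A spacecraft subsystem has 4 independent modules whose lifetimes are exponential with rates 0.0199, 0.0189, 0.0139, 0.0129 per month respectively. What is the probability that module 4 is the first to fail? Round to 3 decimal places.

0.197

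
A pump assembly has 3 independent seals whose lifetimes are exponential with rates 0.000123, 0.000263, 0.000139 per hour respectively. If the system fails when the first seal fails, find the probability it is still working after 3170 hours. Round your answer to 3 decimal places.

0.189

The time to first failure is exponential with rate Σλ = 0.000123 + 0.000263 + 0.000139 = 0.000525.
P(min > 3170) = e^(−0.000525·3170) = e^(−1.6643) ≈ 0.189.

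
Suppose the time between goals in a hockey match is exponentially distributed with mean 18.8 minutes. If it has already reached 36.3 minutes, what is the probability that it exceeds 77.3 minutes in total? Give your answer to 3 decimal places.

The rate is λ = 1/18.8 = 0.0531915 per minute.
P(X > s+t | X > s) = e^(−λ(s+t))/e^(−λs) = e^(−λt), independent of s = 36.3.
P(X > 41) = e^(−2.1809) ≈ 0.113.

0.113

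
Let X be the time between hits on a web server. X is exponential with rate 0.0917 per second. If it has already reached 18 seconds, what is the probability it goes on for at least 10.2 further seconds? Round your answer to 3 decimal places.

0.392

By the memoryless property, P(X > 18+10.2 | X > 18) = P(X > 10.2).
P(X > 10.2) = e^(−0.93534) ≈ 0.392.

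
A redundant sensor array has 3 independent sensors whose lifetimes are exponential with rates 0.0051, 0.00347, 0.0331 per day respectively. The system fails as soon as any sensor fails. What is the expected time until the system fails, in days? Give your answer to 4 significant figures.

The time to first failure is exponential with rate Σλ = 0.0051 + 0.00347 + 0.0331 = 0.04167.
E[min] = 1/Σλ = 1/0.04167 = 23.9981 days.

24.00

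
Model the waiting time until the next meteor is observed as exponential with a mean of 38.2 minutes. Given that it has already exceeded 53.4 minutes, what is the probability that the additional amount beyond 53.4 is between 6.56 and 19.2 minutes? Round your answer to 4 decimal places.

0.2373

The rate is λ = 1/38.2 = 0.026178 per minute.
Memoryless: the residual past 53.4 is again Exp(λ).
P(6.56 < residual < 19.2) = e^(−λ·6.56) − e^(−λ·19.2) = 0.84221 − 0.60494 ≈ 0.2373.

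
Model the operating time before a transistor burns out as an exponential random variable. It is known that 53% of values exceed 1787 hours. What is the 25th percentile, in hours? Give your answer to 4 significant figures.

e^(−λ·1787) = 0.53 ⇒ λ = −ln(0.53)/1787 = 0.000355276.
25th percentile: 1 − e^(−λt) = 0.25, t = −ln(0.75)/λ = 809.742 hours.

809.7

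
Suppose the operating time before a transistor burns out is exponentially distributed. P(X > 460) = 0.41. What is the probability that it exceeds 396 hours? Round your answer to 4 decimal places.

0.4641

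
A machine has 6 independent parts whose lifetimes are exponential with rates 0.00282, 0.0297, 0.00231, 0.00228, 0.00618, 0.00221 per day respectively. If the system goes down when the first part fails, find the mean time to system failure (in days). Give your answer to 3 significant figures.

The time to first failure is exponential with rate Σλ = 0.00282 + 0.0297 + 0.00231 + 0.00228 + 0.00618 + 0.00221 = 0.0455.
E[min] = 1/Σλ = 1/0.0455 = 21.978 days.

22.0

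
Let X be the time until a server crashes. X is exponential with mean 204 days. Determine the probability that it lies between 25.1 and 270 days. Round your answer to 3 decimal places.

0.618

The rate is λ = 1/204 = 0.00490196 per day.
P(25.1 < X < 270) = e^(−λ·25.1) − e^(−λ·270) = 0.88423 − 0.26619 ≈ 0.618.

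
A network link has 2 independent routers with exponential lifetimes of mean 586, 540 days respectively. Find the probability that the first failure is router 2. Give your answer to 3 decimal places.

0.520

Rates: λ_i = 1/mean_i → 0.00170648, 0.00185185; Σλ = 0.00355834.
P(router 2 first) = λ_2/Σλ = 0.00185185/0.00355834 ≈ 0.520.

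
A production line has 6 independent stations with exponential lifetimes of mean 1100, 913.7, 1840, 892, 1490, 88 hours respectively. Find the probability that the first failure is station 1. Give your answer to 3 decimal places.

0.058

Rates: λ_i = 1/mean_i → 0.000909091, 0.00109445, 0.000543478, 0.00112108, 0.000671141, 0.0113636; Σλ = 0.0157029.
P(station 1 first) = λ_1/Σλ = 0.000909091/0.0157029 ≈ 0.058.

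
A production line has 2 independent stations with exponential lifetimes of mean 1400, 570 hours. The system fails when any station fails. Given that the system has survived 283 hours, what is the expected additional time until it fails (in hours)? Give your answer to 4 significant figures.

405.1

First-failure rate Σλ = 1/1400 + 1/570 = 0.00246867.
By memorylessness the expected residual is 1/Σλ = 405.076 hours, regardless of the 283 already elapsed.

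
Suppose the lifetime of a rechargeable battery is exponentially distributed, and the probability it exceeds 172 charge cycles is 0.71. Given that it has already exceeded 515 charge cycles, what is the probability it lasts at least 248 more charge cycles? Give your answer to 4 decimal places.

0.6103

From e^(−λ·172) = 0.71, λ = −ln(0.71)/172 = 0.00199122.
Memoryless: P(X > 515+248 | X > 515) = P(X > 248) = e^(−0.00199122·248) ≈ 0.6103.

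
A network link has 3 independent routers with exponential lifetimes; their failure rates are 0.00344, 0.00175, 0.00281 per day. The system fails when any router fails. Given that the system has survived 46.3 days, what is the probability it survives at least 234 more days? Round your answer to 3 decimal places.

Time to first failure ~ Exp(Σλ) with Σλ = 0.008.
By memorylessness, P(T > 46.3+234 | T > 46.3) = P(T > 234) = e^(−0.008·234) ≈ 0.154.

0.154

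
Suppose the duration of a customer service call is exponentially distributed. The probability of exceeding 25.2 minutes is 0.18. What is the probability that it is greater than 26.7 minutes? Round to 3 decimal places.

e^(−λ·25.2) = 0.18 ⇒ λ = −ln(0.18)/25.2 = 0.0680476.
P(X > 26.7) = e^(−0.0680476·26.7) = e^(−1.8169) ≈ 0.163.

0.163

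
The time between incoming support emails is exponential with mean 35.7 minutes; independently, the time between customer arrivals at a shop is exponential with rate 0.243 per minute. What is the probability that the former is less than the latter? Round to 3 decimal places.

λ_1 = 1/35.7 = 0.0280112, λ_2 = 0.243.
For independent exponentials, P(the former < the latter) = λ_1/(λ_1+λ_2) = 0.0280112/0.271011 ≈ 0.103.

0.103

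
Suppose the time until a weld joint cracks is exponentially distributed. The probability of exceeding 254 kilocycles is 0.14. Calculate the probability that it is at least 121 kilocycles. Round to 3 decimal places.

e^(−λ·254) = 0.14 ⇒ λ = −ln(0.14)/254 = 0.0077406.
P(X > 121) = e^(−0.0077406·121) = e^(−0.93661) ≈ 0.392.

0.392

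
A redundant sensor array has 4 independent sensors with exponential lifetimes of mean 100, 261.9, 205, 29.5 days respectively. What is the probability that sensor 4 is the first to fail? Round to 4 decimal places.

Rates: λ_i = 1/mean_i → 0.01, 0.00381825, 0.00487805, 0.0338983; Σλ = 0.0525946.
P(sensor 4 first) = λ_4/Σλ = 0.0338983/0.0525946 ≈ 0.6445.

0.6445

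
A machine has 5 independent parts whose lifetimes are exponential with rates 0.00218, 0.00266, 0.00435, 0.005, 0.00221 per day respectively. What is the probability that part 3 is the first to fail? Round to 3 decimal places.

0.265

The time to first failure is exponential with rate Σλ = 0.00218 + 0.00266 + 0.00435 + 0.005 + 0.00221 = 0.0164.
P(part 3 first) = λ_3/Σλ = 0.00435/0.0164 ≈ 0.265.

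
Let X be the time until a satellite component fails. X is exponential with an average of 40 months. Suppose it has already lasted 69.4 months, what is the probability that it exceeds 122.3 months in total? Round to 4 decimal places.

0.2665

The rate is λ = 1/40 = 0.025 per month.
By the memoryless property, P(X > 69.4+52.9 | X > 69.4) = P(X > 52.9).
P(X > 52.9) = e^(−1.3225) ≈ 0.2665.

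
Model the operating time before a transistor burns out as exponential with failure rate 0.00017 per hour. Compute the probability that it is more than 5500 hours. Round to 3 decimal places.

0.393

P(X > 5500) = e^(−λ·5500) = e^(−0.935) ≈ 0.393.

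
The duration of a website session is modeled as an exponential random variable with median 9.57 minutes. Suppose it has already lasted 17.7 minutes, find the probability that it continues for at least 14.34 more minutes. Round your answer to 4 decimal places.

0.3539

For an exponential, median = ln(2)/λ, so λ = ln 2 / 9.57 = 0.0724292 per minute.
P(X > s+t | X > s) = e^(−λ(s+t))/e^(−λs) = e^(−λt), independent of s = 17.7.
P(X > 14.34) = e^(−1.0386) ≈ 0.3539.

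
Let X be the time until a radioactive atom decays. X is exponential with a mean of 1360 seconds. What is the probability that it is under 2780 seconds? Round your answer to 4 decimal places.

The rate is λ = 1/1360 = 0.000735294 per second.
P(X ≤ 2780) = 1 − e^(−λ·2780) = 1 − e^(−2.0441) ≈ 0.8705.

0.8705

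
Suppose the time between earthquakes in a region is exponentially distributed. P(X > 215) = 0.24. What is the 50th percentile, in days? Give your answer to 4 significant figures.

e^(−λ·215) = 0.24 ⇒ λ = −ln(0.24)/215 = 0.00663775.
50th percentile: 1 − e^(−λt) = 0.5, t = −ln(0.5)/λ = 104.425 days.

104.4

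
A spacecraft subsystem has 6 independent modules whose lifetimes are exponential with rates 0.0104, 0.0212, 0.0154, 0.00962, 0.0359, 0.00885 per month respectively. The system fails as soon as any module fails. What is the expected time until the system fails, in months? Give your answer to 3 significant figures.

The time to first failure is exponential with rate Σλ = 0.0104 + 0.0212 + 0.0154 + 0.00962 + 0.0359 + 0.00885 = 0.10137.
E[min] = 1/Σλ = 1/0.10137 = 9.86485 months.

9.86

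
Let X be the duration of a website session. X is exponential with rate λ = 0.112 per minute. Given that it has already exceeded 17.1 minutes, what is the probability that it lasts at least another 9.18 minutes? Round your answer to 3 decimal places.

By the memoryless property, P(X > 17.1+9.18 | X > 17.1) = P(X > 9.18).
P(X > 9.18) = e^(−1.0282) ≈ 0.358.

0.358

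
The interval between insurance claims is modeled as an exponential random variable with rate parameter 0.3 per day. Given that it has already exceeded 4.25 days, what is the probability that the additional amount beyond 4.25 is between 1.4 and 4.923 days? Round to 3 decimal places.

Memoryless: the residual past 4.25 is again Exp(λ).
P(1.4 < residual < 4.923) = e^(−λ·1.4) − e^(−λ·4.923) = 0.65705 − 0.22834 ≈ 0.429.

0.429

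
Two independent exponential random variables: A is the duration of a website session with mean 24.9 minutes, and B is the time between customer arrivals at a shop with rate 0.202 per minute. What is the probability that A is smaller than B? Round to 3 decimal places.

λ_1 = 1/24.9 = 0.0401606, λ_2 = 0.202.
For independent exponentials, P(A < B) = λ_1/(λ_1+λ_2) = 0.0401606/0.242161 ≈ 0.166.

0.166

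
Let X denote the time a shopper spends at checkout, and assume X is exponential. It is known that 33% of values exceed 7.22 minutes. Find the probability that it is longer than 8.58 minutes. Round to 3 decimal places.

0.268

e^(−λ·7.22) = 0.33 ⇒ λ = −ln(0.33)/7.22 = 0.153554.
P(X > 8.58) = e^(−0.153554·8.58) = e^(−1.3175) ≈ 0.268.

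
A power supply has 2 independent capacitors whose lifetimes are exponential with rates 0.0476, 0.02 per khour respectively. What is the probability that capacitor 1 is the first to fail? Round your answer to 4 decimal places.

0.7041

The time to first failure is exponential with rate Σλ = 0.0476 + 0.02 = 0.0676.
P(capacitor 1 first) = λ_1/Σλ = 0.0476/0.0676 ≈ 0.7041.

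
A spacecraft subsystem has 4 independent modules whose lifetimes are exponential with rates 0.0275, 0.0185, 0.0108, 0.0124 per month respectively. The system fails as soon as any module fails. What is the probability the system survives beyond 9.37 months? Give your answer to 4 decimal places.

0.5229

The time to first failure is exponential with rate Σλ = 0.0275 + 0.0185 + 0.0108 + 0.0124 = 0.0692.
P(min > 9.37) = e^(−0.0692·9.37) = e^(−0.6484) ≈ 0.5229.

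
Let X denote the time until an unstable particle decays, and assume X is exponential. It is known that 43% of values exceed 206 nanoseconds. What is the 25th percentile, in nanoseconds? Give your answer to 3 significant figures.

e^(−λ·206) = 0.43 ⇒ λ = −ln(0.43)/206 = 0.00409694.
25th percentile: 1 − e^(−λt) = 0.25, t = −ln(0.75)/λ = 70.2187 nanoseconds.

70.2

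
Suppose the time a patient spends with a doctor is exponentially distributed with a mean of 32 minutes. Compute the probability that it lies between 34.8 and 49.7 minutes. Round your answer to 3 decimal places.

0.125

The rate is λ = 1/32 = 0.03125 per minute.
P(34.8 < X < 49.7) = e^(−λ·34.8) − e^(−λ·49.7) = 0.33706 − 0.21159 ≈ 0.125.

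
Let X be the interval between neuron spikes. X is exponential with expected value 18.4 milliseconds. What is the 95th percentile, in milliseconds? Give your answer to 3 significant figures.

55.1

The rate is λ = 1/18.4 = 0.0543478 per millisecond.
Set 1 − e^(−λt) = 0.95, so t = −ln(0.05)/λ = 2.9957/0.0543478 ≈ 55.1215 milliseconds.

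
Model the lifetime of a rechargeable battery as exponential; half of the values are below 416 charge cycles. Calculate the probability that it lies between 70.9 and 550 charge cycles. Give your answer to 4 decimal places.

0.4886

For an exponential, median = ln(2)/λ, so λ = ln 2 / 416 = 0.00166622 per charge cycle.
P(70.9 < X < 550) = e^(−λ·70.9) − e^(−λ·550) = 0.88858 − 0.39995 ≈ 0.4886.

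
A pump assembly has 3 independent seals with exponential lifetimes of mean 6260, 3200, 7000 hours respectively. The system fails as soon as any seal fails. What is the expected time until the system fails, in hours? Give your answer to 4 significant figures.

The first failure time is exponential with rate Σλ_i = 1/6260 + 1/3200 + 1/7000 = 0.000615102 per hour.
E[min] = 1/Σλ = 1/0.000615102 = 1625.75 hours.

1626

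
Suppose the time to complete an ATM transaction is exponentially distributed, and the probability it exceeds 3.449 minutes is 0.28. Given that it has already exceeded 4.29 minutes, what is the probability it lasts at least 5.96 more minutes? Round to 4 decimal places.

0.1108

From e^(−λ·3.449) = 0.28, λ = −ln(0.28)/3.449 = 0.369083.
Memoryless: P(X > 4.29+5.96 | X > 4.29) = P(X > 5.96) = e^(−0.369083·5.96) ≈ 0.1108.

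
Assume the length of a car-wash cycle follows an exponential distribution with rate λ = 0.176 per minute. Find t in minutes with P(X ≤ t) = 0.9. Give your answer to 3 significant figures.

Set 1 − e^(−λt) = 0.9, so t = −ln(0.1)/λ = 2.3026/0.176 ≈ 13.0829 minutes.

13.1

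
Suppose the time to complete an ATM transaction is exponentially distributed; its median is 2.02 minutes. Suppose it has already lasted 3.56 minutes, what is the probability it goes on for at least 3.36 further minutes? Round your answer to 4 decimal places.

For an exponential, median = ln(2)/λ, so λ = ln 2 / 2.02 = 0.343142 per minute.
The exponential is memoryless, so the remaining time is again Exp(λ): the condition X > 3.56 is irrelevant.
P(X > 3.36) = e^(−1.153) ≈ 0.3157.

0.3157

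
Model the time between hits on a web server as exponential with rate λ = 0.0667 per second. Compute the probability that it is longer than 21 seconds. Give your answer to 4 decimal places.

0.2464

P(X > 21) = e^(−λ·21) = e^(−1.4007) ≈ 0.2464.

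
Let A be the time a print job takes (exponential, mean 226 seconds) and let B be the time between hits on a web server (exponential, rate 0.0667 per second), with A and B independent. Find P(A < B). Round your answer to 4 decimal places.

λ_1 = 1/226 = 0.00442478, λ_2 = 0.0667.
For independent exponentials, P(A < B) = λ_1/(λ_1+λ_2) = 0.00442478/0.0711248 ≈ 0.0622.

0.0622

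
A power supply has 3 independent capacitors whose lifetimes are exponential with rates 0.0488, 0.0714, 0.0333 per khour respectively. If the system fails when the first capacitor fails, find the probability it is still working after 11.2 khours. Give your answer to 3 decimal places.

0.179

The time to first failure is exponential with rate Σλ = 0.0488 + 0.0714 + 0.0333 = 0.1535.
P(min > 11.2) = e^(−0.1535·11.2) = e^(−1.7192) ≈ 0.179.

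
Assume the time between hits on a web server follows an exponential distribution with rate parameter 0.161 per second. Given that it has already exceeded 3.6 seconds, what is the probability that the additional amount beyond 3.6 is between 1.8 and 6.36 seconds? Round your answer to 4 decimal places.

0.3892

Memoryless: the residual past 3.6 is again Exp(λ).
P(1.8 < residual < 6.36) = e^(−λ·1.8) − e^(−λ·6.36) = 0.74841 − 0.35917 ≈ 0.3892.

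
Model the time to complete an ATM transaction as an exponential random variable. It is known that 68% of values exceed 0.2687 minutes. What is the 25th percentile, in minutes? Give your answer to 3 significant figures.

0.200

e^(−λ·0.2687) = 0.68 ⇒ λ = −ln(0.68)/0.2687 = 1.43529.
25th percentile: 1 − e^(−λt) = 0.25, t = −ln(0.75)/λ = 0.200435 minutes.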